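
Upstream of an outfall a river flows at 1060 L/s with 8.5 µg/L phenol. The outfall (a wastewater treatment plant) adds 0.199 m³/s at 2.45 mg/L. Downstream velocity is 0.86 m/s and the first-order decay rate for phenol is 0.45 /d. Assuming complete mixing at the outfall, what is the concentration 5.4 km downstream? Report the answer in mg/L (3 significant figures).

1060 L/s = 1.06 m³/s.
8.5 µg/L = 0.0085 mg/L.
After complete mixing, C₀ = (0.199·2.45 + 1.06·0.0085) / 1.259 = 0.3944 mg/L.
Travel time t = 5400 m / 0.86 m/s = 6279 s = 0.07267 d.
C = 0.3944·exp(−0.45·0.07267) = 0.3944·0.9678 = 0.3817 mg/L.

0.382 mg/L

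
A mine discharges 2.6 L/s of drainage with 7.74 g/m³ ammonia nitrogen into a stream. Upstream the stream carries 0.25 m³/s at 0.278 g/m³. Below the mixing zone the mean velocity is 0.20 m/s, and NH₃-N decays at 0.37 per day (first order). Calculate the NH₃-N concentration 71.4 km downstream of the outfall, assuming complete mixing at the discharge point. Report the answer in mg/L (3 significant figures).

0.0769 mg/L

2.6 L/s = 0.0026 m³/s.
After complete mixing, C₀ = (0.0026·7.74 + 0.25·0.278) / 0.2526 = 0.3548 mg/L.
Travel time t = 7.14e+04 m / 0.20 m/s = 3.57e+05 s = 4.132 d.
C = 0.3548·exp(−0.37·4.132) = 0.3548·0.2168 = 0.07692 mg/L.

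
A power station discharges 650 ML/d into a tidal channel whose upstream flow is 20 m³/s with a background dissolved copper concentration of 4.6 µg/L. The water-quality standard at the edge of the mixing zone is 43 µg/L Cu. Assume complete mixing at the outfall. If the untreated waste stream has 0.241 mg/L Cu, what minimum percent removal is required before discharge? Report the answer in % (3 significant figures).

650 ML/d = 7.523 m³/s.
4.6 µg/L = 0.0046 mg/L.
43 µg/L = 0.043 mg/L.
Mass balance: 0.043·27.52 = 7.523·Cₑ + 20·0.0046.
Cₑ = (1.183 − 0.092) / 7.523 = 0.1451 mg/L.
Required removal = 1 − 0.1451/0.241 = 39.8 %.

39.8 %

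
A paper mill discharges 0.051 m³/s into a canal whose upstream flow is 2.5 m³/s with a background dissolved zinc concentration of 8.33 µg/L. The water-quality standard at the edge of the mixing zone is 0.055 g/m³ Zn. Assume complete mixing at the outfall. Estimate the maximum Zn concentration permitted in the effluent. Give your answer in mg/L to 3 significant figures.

2.34 mg/L

8.33 µg/L = 0.00833 mg/L.
Mass balance: 0.055·2.551 = 0.051·Cₑ + 2.5·0.00833.
Cₑ = (0.1403 − 0.02083) / 0.051 = 2.343 mg/L.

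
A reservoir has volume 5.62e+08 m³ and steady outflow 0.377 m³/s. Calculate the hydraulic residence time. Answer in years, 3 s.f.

47.2 yr

Q = 0.377 m³/s × 3.156e+07 s/yr = 1.19e+07 m³/yr.
Hydraulic residence time τ = V/Q = 5.62e+08/1.19e+07 = 47.24 yr.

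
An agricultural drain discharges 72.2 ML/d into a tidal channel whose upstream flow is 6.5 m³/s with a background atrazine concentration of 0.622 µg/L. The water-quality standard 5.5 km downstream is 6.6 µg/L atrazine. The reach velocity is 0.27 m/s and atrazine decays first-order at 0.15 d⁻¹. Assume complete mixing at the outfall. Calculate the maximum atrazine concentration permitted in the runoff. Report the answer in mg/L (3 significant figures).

72.2 ML/d = 0.8356 m³/s.
0.622 µg/L = 0.000622 mg/L.
6.6 µg/L = 0.0066 mg/L.
Travel time to the compliance point: t = 5500/0.27 = 2.037e+04 s = 0.2358 d; decay factor exp(−0.15·0.2358) = 0.9653.
So the concentration just after mixing may be at most 0.0066/0.9653 = 0.006838 mg/L.
Mass balance: 0.006838·7.336 = 0.8356·Cₑ + 6.5·0.000622.
Cₑ = (0.05016 − 0.004043) / 0.8356 = 0.05518 mg/L.

0.0552 mg/L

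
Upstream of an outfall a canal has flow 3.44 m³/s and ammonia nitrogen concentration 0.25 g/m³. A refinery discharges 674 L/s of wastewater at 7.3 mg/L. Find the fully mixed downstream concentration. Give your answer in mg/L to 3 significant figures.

1.41 mg/L

674 L/s = 0.674 m³/s.
By mass balance at complete mixing, C = (0.674·7.3 + 3.44·0.25) / (0.674 + 3.44) = 5.78/4.114 = 1.405 mg/L.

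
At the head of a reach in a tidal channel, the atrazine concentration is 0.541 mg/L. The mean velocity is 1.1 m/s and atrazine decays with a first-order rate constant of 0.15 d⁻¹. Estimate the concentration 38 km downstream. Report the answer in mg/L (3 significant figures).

Travel time t = 38 km / 1.1 m/s = 3.8e+04/1.1 = 3.455e+04 s = 0.3998 d.
First-order decay: C = 0.541·exp(−0.15·0.3998) = 0.541·0.9418 = 0.5095 mg/L.

0.510 mg/L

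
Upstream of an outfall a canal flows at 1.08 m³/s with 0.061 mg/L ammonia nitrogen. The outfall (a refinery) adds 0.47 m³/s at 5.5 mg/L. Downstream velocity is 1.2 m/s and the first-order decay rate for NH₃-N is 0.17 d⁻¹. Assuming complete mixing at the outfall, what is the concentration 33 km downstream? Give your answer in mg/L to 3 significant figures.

After complete mixing, C₀ = (0.47·5.5 + 1.08·0.061) / 1.55 = 1.71 mg/L.
Travel time t = 3.3e+04 m / 1.2 m/s = 2.75e+04 s = 0.3183 d.
C = 1.71·exp(−0.17·0.3183) = 1.71·0.9473 = 1.62 mg/L.

1.62 mg/L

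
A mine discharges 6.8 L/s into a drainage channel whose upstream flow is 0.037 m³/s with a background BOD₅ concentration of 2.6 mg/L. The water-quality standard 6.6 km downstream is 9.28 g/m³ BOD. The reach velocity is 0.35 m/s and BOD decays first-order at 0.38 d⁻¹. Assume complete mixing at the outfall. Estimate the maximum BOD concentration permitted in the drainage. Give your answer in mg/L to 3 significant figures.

6.8 L/s = 0.0068 m³/s.
Travel time to the compliance point: t = 6600/0.35 = 1.886e+04 s = 0.2183 d; decay factor exp(−0.38·0.2183) = 0.9204.
So the concentration just after mixing may be at most 9.28/0.9204 = 10.08 mg/L.
Mass balance: 10.08·0.0438 = 0.0068·Cₑ + 0.037·2.6.
Cₑ = (0.4416 − 0.0962) / 0.0068 = 50.8 mg/L.

50.8 mg/L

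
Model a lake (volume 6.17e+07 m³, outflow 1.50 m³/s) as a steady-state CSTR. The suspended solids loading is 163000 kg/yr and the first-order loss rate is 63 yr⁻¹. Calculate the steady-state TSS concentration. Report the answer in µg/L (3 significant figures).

Outflow Q = 1.50 m³/s × 3.156e+07 s/yr = 4.734e+07 m³/yr.
Steady-state CSTR mass balance: W = Q·C + k·V·C, so C = W/(Q + kV).
Q + kV = 4.734e+07 + 63·6.17e+07 = 3.934e+09 m³/yr.
C = 163000/3.934e+09 = 4.143e-05 kg/m³ = 0.04143 mg/L = 41.43 µg/L.

41.4 µg/L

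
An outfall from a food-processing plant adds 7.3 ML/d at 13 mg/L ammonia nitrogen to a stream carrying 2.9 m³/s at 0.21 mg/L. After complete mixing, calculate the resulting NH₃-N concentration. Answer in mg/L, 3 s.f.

0.572 mg/L

7.3 ML/d = 0.08449 m³/s.
By mass balance at complete mixing, C = (0.08449·13 + 2.9·0.21) / (0.08449 + 2.9) = 1.707/2.984 = 0.5721 mg/L.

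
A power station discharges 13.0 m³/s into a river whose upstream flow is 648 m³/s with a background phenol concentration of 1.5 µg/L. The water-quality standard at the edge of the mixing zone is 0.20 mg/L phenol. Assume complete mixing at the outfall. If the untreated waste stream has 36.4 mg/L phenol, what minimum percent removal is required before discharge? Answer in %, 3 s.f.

72.3 %

1.5 µg/L = 0.0015 mg/L.
Mass balance: 0.2·661 = 13·Cₑ + 648·0.0015.
Cₑ = (132.2 − 0.972) / 13 = 10.09 mg/L.
Required removal = 1 − 10.09/36.4 = 72.27 %.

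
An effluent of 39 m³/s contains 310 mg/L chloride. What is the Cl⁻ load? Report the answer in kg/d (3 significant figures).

1.04e+06 kg/d

Mass flux = Q·C = 39 m³/s × 310 g/m³ = 1.209e+04 g/s.
= 1.209e+04 g/s × 86.4 = 1.045e+06 kg/d.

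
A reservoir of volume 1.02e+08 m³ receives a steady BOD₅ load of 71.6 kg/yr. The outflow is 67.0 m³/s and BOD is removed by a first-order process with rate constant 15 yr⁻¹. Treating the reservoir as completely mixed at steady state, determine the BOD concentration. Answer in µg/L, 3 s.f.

0.0196 µg/L

Outflow Q = 67.0 m³/s × 3.156e+07 s/yr = 2.114e+09 m³/yr.
Steady-state CSTR mass balance: W = Q·C + k·V·C, so C = W/(Q + kV).
Q + kV = 2.114e+09 + 15·1.02e+08 = 3.644e+09 m³/yr.
C = 71.6/3.644e+09 = 1.965e-08 kg/m³ = 1.965e-05 mg/L = 0.01965 µg/L.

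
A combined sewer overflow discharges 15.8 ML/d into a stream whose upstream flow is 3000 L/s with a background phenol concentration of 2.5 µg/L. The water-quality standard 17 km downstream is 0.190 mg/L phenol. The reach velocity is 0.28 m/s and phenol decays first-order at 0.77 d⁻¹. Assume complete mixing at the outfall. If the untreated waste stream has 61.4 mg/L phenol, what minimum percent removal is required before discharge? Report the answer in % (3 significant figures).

15.8 ML/d = 0.1829 m³/s.
3000 L/s = 3 m³/s.
2.5 µg/L = 0.0025 mg/L.
Travel time to the compliance point: t = 1.7e+04/0.28 = 6.071e+04 s = 0.7027 d; decay factor exp(−0.77·0.7027) = 0.5821.
So the concentration just after mixing may be at most 0.19/0.5821 = 0.3264 mg/L.
Mass balance: 0.3264·3.183 = 0.1829·Cₑ + 3·0.0025.
Cₑ = (1.039 − 0.0075) / 0.1829 = 5.64 mg/L.
Required removal = 1 − 5.64/61.4 = 90.81 %.

90.8 %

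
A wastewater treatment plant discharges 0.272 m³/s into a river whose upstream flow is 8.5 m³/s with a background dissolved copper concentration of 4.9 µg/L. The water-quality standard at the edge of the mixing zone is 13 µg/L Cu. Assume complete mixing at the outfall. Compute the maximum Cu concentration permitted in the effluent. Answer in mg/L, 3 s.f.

4.9 µg/L = 0.0049 mg/L.
13 µg/L = 0.013 mg/L.
Mass balance: 0.013·8.772 = 0.272·Cₑ + 8.5·0.0049.
Cₑ = (0.114 − 0.04165) / 0.272 = 0.2661 mg/L.

0.266 mg/L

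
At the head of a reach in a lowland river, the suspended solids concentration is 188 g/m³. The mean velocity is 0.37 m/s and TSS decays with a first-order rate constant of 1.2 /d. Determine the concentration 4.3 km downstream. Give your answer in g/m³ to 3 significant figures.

160 g/m³

Travel time t = 4.3 km / 0.37 m/s = 4300/0.37 = 1.162e+04 s = 0.1345 d.
First-order decay: C = 188·exp(−1.2·0.1345) = 188·0.8509 = 160 g/m³.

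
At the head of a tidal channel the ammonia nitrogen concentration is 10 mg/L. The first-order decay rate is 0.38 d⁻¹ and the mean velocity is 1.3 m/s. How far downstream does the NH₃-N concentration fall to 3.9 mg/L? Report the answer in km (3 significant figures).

From C = C₀·e^(−kt), t = ln(C₀/C)/k = ln(10/3.9)/0.38 = 0.9416/0.38 = 2.478 d.
Distance = v·t = 1.3 m/s × 2.141e+05 s = 2.783e+05 m = 278.3 km.

278 km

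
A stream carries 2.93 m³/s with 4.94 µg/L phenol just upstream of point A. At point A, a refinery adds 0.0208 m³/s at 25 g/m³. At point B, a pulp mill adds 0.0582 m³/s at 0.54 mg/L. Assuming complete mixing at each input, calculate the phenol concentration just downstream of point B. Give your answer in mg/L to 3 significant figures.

4.94 µg/L = 0.00494 mg/L.
After input A: C = (2.93·0.00494 + 0.0208·25) / 2.951 = 0.1811 mg/L.
After input B: C = (2.951·0.1811 + 0.0582·0.54) / 3.009 = 0.1881 mg/L.

0.188 mg/L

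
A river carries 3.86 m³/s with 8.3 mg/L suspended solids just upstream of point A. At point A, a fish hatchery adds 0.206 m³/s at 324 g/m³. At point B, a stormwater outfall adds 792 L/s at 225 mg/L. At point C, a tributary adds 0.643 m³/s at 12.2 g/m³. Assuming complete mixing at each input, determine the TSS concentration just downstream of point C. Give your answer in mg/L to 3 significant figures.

After input A: C = (3.86·8.3 + 0.206·324) / 4.066 = 24.29 mg/L.
792 L/s = 0.792 m³/s.
After input B: C = (4.066·24.29 + 0.792·225) / 4.858 = 57.02 mg/L.
After input C: C = (4.858·57.02 + 0.643·12.2) / 5.501 = 51.78 mg/L.

51.8 mg/L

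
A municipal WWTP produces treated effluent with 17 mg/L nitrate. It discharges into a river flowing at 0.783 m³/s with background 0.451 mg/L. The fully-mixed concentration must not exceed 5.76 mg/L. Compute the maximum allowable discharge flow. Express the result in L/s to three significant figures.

Mass balance at complete mixing: C_std·(Q_w + Q_r) = Q_w·C_e + Q_r·C_b.
Rearranging, Q_w = Q_r·(C_std − C_b)/(C_e − C_std) = 0.783·(5.76 − 0.451) / (17 − 5.76) = 0.3698 m³/s.
= 369.8 L/s.

370 L/s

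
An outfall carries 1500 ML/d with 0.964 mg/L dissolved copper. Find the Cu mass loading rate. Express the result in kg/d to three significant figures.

1450 kg/d

1500 ML/d = 17.36 m³/s.
Mass flux = Q·C = 17.36 m³/s × 0.964 g/m³ = 16.74 g/s.
= 16.74 g/s × 86.4 = 1446 kg/d.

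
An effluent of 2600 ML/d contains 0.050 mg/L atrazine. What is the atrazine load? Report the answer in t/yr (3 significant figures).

47.5 t/yr

2600 ML/d = 30.09 m³/s.
Mass flux = Q·C = 30.09 m³/s × 0.05 g/m³ = 1.505 g/s.
= 1.505 g/s × 31.56 = 47.48 t/yr.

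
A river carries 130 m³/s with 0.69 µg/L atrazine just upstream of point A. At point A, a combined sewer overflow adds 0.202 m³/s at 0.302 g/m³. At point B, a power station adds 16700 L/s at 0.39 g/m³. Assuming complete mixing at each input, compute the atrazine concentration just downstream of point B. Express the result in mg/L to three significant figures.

0.69 µg/L = 0.00069 mg/L.
After input A: C = (130·0.00069 + 0.202·0.302) / 130.2 = 0.001157 mg/L.
16700 L/s = 16.7 m³/s.
After input B: C = (130.2·0.001157 + 16.7·0.39) / 146.9 = 0.04536 mg/L.

0.0454 mg/L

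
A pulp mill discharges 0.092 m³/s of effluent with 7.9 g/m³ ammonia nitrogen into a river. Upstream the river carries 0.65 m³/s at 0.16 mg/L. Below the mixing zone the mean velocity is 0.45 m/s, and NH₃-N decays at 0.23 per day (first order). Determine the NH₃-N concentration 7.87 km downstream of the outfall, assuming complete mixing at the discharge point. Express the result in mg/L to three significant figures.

After complete mixing, C₀ = (0.092·7.9 + 0.65·0.16) / 0.742 = 1.12 mg/L.
Travel time t = 7870 m / 0.45 m/s = 1.749e+04 s = 0.2024 d.
C = 1.12·exp(−0.23·0.2024) = 1.12·0.9545 = 1.069 mg/L.

1.07 mg/L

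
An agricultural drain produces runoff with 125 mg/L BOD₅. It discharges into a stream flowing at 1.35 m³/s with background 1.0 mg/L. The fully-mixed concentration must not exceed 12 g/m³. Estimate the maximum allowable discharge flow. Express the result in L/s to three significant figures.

Mass balance at complete mixing: C_std·(Q_w + Q_r) = Q_w·C_e + Q_r·C_b.
Rearranging, Q_w = Q_r·(C_std − C_b)/(C_e − C_std) = 1.35·(12 − 1) / (125 − 12) = 0.1314 m³/s.
= 131.4 L/s.

131 L/s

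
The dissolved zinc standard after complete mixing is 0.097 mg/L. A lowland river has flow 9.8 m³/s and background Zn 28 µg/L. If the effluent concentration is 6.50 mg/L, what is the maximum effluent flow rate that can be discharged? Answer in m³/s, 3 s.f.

0.106 m³/s

28 µg/L = 0.028 mg/L.
Mass balance at complete mixing: C_std·(Q_w + Q_r) = Q_w·C_e + Q_r·C_b.
Rearranging, Q_w = Q_r·(C_std − C_b)/(C_e − C_std) = 9.8·(0.097 − 0.028) / (6.5 − 0.097) = 0.1056 m³/s.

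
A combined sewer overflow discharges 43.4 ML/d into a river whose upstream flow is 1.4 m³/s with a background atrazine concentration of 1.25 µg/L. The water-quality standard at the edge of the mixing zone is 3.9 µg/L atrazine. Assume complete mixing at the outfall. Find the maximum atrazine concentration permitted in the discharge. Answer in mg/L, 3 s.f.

43.4 ML/d = 0.5023 m³/s.
1.25 µg/L = 0.00125 mg/L.
3.9 µg/L = 0.0039 mg/L.
Mass balance: 0.0039·1.902 = 0.5023·Cₑ + 1.4·0.00125.
Cₑ = (0.007419 − 0.00175) / 0.5023 = 0.01129 mg/L.

0.0113 mg/L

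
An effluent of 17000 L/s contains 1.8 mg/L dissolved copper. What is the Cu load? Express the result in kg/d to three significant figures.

2640 kg/d

17000 L/s = 17 m³/s.
Mass flux = Q·C = 17 m³/s × 1.8 g/m³ = 30.6 g/s.
= 30.6 g/s × 86.4 = 2644 kg/d.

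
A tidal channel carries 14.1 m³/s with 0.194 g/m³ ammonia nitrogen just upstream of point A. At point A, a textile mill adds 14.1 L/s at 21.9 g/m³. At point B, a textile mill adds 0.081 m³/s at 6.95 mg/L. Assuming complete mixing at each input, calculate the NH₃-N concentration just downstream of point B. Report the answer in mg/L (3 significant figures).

0.254 mg/L

14.1 L/s = 0.0141 m³/s.
After input A: C = (14.1·0.194 + 0.0141·21.9) / 14.11 = 0.2157 mg/L.
After input B: C = (14.11·0.2157 + 0.081·6.95) / 14.2 = 0.2541 mg/L.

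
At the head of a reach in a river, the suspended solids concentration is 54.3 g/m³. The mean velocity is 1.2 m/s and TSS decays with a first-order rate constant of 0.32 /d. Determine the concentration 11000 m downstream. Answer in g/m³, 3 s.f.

Travel time t = 11000 m / 1.2 m/s = 1.1e+04/1.2 = 9167 s = 0.1061 d.
First-order decay: C = 54.3·exp(−0.32·0.1061) = 54.3·0.9666 = 52.49 g/m³.

52.5 g/m³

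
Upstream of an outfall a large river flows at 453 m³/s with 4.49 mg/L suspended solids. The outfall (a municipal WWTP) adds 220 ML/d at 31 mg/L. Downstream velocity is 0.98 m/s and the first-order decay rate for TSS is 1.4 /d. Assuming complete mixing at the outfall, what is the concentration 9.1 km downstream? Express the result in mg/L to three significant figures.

3.99 mg/L

220 ML/d = 2.546 m³/s.
After complete mixing, C₀ = (2.546·31 + 453·4.49) / 455.5 = 4.638 mg/L.
Travel time t = 9100 m / 0.98 m/s = 9286 s = 0.1075 d.
C = 4.638·exp(−1.4·0.1075) = 4.638·0.8603 = 3.99 mg/L.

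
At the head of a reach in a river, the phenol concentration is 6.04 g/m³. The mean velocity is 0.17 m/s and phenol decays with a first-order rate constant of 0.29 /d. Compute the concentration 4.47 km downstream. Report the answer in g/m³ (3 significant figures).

Travel time t = 4.47 km / 0.17 m/s = 4470/0.17 = 2.629e+04 s = 0.3043 d.
First-order decay: C = 6.04·exp(−0.29·0.3043) = 6.04·0.9155 = 5.53 g/m³.

5.53 g/m³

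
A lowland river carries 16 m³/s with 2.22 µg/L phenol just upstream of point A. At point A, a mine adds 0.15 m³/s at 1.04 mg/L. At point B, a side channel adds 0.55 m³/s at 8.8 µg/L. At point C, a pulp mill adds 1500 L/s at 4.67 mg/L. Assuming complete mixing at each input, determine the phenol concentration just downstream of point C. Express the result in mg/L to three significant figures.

2.22 µg/L = 0.00222 mg/L.
After input A: C = (16·0.00222 + 0.15·1.04) / 16.15 = 0.01186 mg/L.
8.8 µg/L = 0.0088 mg/L.
After input B: C = (16.15·0.01186 + 0.55·0.0088) / 16.7 = 0.01176 mg/L.
1500 L/s = 1.5 m³/s.
After input C: C = (16.7·0.01176 + 1.5·4.67) / 18.2 = 0.3957 mg/L.

0.396 mg/L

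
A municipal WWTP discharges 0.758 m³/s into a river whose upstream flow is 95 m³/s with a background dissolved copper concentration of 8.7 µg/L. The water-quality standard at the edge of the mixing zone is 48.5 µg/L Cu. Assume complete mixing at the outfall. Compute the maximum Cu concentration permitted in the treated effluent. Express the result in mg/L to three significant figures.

5.04 mg/L

8.7 µg/L = 0.0087 mg/L.
48.5 µg/L = 0.0485 mg/L.
Mass balance: 0.0485·95.76 = 0.758·Cₑ + 95·0.0087.
Cₑ = (4.644 − 0.8265) / 0.758 = 5.037 mg/L.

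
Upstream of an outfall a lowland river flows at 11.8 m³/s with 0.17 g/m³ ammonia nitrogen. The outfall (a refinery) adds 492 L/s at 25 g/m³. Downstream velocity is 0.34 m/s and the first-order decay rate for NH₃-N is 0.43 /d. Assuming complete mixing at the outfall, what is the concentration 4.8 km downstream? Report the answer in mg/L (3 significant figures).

492 L/s = 0.492 m³/s.
After complete mixing, C₀ = (0.492·25 + 11.8·0.17) / 12.29 = 1.164 mg/L.
Travel time t = 4800 m / 0.34 m/s = 1.412e+04 s = 0.1634 d.
C = 1.164·exp(−0.43·0.1634) = 1.164·0.9322 = 1.085 mg/L.

1.08 mg/L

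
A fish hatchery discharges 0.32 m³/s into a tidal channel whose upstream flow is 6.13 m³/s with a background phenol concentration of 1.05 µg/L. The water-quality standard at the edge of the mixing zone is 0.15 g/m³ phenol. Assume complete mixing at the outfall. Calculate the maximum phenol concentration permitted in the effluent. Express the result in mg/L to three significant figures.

3.00 mg/L

1.05 µg/L = 0.00105 mg/L.
Mass balance: 0.15·6.45 = 0.32·Cₑ + 6.13·0.00105.
Cₑ = (0.9675 − 0.006437) / 0.32 = 3.003 mg/L.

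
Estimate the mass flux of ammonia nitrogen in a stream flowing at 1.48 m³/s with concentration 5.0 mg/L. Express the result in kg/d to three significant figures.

639 kg/d

Mass flux = Q·C = 1.48 m³/s × 5 g/m³ = 7.4 g/s.
= 7.4 g/s × 86.4 = 639.4 kg/d.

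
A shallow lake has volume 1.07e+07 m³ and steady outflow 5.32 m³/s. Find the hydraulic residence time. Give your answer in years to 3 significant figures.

Q = 5.32 m³/s × 3.156e+07 s/yr = 1.679e+08 m³/yr.
Hydraulic residence time τ = V/Q = 1.07e+07/1.679e+08 = 0.06373 yr.

0.0637 yr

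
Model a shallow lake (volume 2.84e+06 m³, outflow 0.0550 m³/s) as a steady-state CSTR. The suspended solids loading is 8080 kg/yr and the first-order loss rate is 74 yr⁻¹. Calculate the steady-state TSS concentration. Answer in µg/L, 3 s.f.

38.1 µg/L

Outflow Q = 0.0550 m³/s × 3.156e+07 s/yr = 1.736e+06 m³/yr.
Steady-state CSTR mass balance: W = Q·C + k·V·C, so C = W/(Q + kV).
Q + kV = 1.736e+06 + 74·2.84e+06 = 2.119e+08 m³/yr.
C = 8080/2.119e+08 = 3.813e-05 kg/m³ = 0.03813 mg/L = 38.13 µg/L.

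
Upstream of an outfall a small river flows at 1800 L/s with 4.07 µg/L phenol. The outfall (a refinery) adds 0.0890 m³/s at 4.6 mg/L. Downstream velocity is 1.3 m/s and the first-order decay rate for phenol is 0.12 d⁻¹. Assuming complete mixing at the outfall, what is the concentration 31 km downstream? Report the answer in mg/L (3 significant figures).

0.213 mg/L

1800 L/s = 1.8 m³/s.
4.07 µg/L = 0.00407 mg/L.
After complete mixing, C₀ = (0.089·4.6 + 1.8·0.00407) / 1.889 = 0.2206 mg/L.
Travel time t = 3.1e+04 m / 1.3 m/s = 2.385e+04 s = 0.276 d.
C = 0.2206·exp(−0.12·0.276) = 0.2206·0.9674 = 0.2134 mg/L.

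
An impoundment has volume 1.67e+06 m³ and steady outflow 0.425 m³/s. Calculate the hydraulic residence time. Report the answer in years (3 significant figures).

Q = 0.425 m³/s × 3.156e+07 s/yr = 1.341e+07 m³/yr.
Hydraulic residence time τ = V/Q = 1.67e+06/1.341e+07 = 0.1245 yr.

0.125 yr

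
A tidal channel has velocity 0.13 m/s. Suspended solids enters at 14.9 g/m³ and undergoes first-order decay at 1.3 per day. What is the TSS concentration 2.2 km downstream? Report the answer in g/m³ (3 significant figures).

11.6 g/m³

Travel time t = 2.2 km / 0.13 m/s = 2200/0.13 = 1.692e+04 s = 0.1959 d.
First-order decay: C = 14.9·exp(−1.3·0.1959) = 14.9·0.7752 = 11.55 g/m³.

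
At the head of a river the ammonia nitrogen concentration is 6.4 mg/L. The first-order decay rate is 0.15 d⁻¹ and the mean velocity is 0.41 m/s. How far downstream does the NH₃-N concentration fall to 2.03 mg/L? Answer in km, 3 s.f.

271 km

From C = C₀·e^(−kt), t = ln(C₀/C)/k = ln(6.4/2.03)/0.15 = 1.148/0.15 = 7.655 d.
Distance = v·t = 0.41 m/s × 6.614e+05 s = 2.712e+05 m = 271.2 km.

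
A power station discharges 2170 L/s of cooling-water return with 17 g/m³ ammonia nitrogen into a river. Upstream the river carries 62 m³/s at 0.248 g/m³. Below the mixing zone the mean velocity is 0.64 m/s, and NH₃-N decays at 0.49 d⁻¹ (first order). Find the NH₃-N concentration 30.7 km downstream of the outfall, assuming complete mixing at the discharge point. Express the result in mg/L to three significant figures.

0.620 mg/L

2170 L/s = 2.17 m³/s.
After complete mixing, C₀ = (2.17·17 + 62·0.248) / 64.17 = 0.8145 mg/L.
Travel time t = 3.07e+04 m / 0.64 m/s = 4.797e+04 s = 0.5552 d.
C = 0.8145·exp(−0.49·0.5552) = 0.8145·0.7618 = 0.6205 mg/L.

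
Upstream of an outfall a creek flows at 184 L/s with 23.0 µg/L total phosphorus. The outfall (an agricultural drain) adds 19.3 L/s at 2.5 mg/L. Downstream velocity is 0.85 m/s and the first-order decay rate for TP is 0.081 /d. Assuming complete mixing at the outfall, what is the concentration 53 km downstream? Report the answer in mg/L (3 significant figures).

19.3 L/s = 0.0193 m³/s.
184 L/s = 0.184 m³/s.
23.0 µg/L = 0.023 mg/L.
After complete mixing, C₀ = (0.0193·2.5 + 0.184·0.023) / 0.2033 = 0.2582 mg/L.
Travel time t = 5.3e+04 m / 0.85 m/s = 6.235e+04 s = 0.7217 d.
C = 0.2582·exp(−0.081·0.7217) = 0.2582·0.9432 = 0.2435 mg/L.

0.243 mg/L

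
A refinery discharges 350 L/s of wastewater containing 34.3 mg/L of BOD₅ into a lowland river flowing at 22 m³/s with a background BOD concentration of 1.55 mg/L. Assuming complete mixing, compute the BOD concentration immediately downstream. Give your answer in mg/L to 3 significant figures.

2.06 mg/L

350 L/s = 0.35 m³/s.
By mass balance at complete mixing, C = (0.35·34.3 + 22·1.55) / (0.35 + 22) = 46.11/22.35 = 2.063 mg/L.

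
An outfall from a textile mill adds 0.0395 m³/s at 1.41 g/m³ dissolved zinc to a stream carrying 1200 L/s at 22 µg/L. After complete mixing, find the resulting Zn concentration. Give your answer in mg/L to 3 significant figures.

1200 L/s = 1.2 m³/s.
22 µg/L = 0.022 mg/L.
Flow-weighted mixing gives C = (0.0395·1.41 + 1.2·0.022) / (0.0395 + 1.2) = 0.08209/1.24 = 0.06623 mg/L.

0.0662 mg/L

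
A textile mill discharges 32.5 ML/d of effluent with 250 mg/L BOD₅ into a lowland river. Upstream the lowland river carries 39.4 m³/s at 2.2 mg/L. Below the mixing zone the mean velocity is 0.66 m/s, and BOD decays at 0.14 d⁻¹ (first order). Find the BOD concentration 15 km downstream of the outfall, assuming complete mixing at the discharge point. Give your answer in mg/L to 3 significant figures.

32.5 ML/d = 0.3762 m³/s.
After complete mixing, C₀ = (0.3762·250 + 39.4·2.2) / 39.78 = 4.543 mg/L.
Travel time t = 1.5e+04 m / 0.66 m/s = 2.273e+04 s = 0.263 d.
C = 4.543·exp(−0.14·0.263) = 4.543·0.9638 = 4.379 mg/L.

4.38 mg/L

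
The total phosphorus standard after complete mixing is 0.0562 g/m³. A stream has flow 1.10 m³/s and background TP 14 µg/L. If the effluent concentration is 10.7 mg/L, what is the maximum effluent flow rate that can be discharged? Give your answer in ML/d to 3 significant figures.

0.377 ML/d

14 µg/L = 0.014 mg/L.
Mass balance at complete mixing: C_std·(Q_w + Q_r) = Q_w·C_e + Q_r·C_b.
Rearranging, Q_w = Q_r·(C_std − C_b)/(C_e − C_std) = 1.10·(0.0562 − 0.014) / (10.7 − 0.0562) = 0.004361 m³/s.
= 0.3768 ML/d.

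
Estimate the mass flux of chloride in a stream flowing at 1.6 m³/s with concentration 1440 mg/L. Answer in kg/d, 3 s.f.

Mass flux = Q·C = 1.6 m³/s × 1440 g/m³ = 2304 g/s.
= 2304 g/s × 86.4 = 1.991e+05 kg/d.

199000 kg/d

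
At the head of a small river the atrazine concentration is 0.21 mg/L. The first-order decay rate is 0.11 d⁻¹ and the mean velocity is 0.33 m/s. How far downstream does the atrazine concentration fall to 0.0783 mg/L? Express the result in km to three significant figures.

256 km

From C = C₀·e^(−kt), t = ln(C₀/C)/k = ln(0.21/0.0783)/0.11 = 0.9866/0.11 = 8.969 d.
Distance = v·t = 0.33 m/s × 7.749e+05 s = 2.557e+05 m = 255.7 km.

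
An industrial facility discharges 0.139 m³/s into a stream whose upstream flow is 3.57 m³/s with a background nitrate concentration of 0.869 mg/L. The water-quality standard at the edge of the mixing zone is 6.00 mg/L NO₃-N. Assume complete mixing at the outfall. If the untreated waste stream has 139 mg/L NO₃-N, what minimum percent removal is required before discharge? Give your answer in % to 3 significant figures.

Mass balance: 6·3.709 = 0.139·Cₑ + 3.57·0.869.
Cₑ = (22.25 − 3.102) / 0.139 = 137.8 mg/L.
Required removal = 1 − 137.8/139 = 0.8764 %.

0.876 %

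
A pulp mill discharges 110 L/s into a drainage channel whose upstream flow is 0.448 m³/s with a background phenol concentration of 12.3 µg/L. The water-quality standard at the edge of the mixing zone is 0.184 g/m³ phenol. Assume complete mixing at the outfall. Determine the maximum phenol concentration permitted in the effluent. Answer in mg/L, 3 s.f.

110 L/s = 0.11 m³/s.
12.3 µg/L = 0.0123 mg/L.
Mass balance: 0.184·0.558 = 0.11·Cₑ + 0.448·0.0123.
Cₑ = (0.1027 − 0.00551) / 0.11 = 0.8833 mg/L.

0.883 mg/L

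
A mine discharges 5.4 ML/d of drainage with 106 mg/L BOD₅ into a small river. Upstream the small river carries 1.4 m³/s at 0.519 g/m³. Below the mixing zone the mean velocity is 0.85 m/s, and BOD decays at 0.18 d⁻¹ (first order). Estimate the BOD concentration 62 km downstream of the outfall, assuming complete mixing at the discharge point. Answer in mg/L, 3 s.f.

4.32 mg/L

5.4 ML/d = 0.0625 m³/s.
After complete mixing, C₀ = (0.0625·106 + 1.4·0.519) / 1.462 = 5.027 mg/L.
Travel time t = 6.2e+04 m / 0.85 m/s = 7.294e+04 s = 0.8442 d.
C = 5.027·exp(−0.18·0.8442) = 5.027·0.859 = 4.318 mg/L.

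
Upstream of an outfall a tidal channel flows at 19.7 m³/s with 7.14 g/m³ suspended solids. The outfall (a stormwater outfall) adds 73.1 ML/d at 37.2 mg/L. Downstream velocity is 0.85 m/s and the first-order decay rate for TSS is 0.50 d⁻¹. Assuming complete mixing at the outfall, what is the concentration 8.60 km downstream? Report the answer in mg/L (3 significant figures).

73.1 ML/d = 0.8461 m³/s.
After complete mixing, C₀ = (0.8461·37.2 + 19.7·7.14) / 20.55 = 8.378 mg/L.
Travel time t = 8600 m / 0.85 m/s = 1.012e+04 s = 0.1171 d.
C = 8.378·exp(−0.50·0.1171) = 8.378·0.9431 = 7.901 mg/L.

7.90 mg/L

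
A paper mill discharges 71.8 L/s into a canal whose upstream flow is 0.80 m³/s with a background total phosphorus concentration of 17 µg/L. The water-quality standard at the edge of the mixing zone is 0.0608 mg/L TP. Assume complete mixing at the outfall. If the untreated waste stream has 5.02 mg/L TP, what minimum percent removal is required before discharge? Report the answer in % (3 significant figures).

71.8 L/s = 0.0718 m³/s.
17 µg/L = 0.017 mg/L.
Mass balance: 0.0608·0.8718 = 0.0718·Cₑ + 0.8·0.017.
Cₑ = (0.05301 − 0.0136) / 0.0718 = 0.5488 mg/L.
Required removal = 1 − 0.5488/5.02 = 89.07 %.

89.1 %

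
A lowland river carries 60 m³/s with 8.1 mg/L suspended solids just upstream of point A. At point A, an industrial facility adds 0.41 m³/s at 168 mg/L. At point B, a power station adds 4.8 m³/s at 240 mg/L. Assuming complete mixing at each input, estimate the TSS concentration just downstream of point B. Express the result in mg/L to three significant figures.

After input A: C = (60·8.1 + 0.41·168) / 60.41 = 9.185 mg/L.
After input B: C = (60.41·9.185 + 4.8·240) / 65.21 = 26.18 mg/L.

26.2 mg/L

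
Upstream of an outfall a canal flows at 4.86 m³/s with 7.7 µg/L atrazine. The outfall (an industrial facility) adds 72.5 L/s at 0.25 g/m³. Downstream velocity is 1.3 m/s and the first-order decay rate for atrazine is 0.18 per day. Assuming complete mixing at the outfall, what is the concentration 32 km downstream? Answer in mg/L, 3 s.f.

0.0107 mg/L

72.5 L/s = 0.0725 m³/s.
7.7 µg/L = 0.0077 mg/L.
After complete mixing, C₀ = (0.0725·0.25 + 4.86·0.0077) / 4.933 = 0.01126 mg/L.
Travel time t = 3.2e+04 m / 1.3 m/s = 2.462e+04 s = 0.2849 d.
C = 0.01126·exp(−0.18·0.2849) = 0.01126·0.95 = 0.0107 mg/L.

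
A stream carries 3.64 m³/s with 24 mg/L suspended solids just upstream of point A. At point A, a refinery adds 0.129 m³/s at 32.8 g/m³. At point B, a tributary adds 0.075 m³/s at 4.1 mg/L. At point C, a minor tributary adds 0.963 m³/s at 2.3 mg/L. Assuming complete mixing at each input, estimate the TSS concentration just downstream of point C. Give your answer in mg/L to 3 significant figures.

19.6 mg/L

After input A: C = (3.64·24 + 0.129·32.8) / 3.769 = 24.3 mg/L.
After input B: C = (3.769·24.3 + 0.075·4.1) / 3.844 = 23.91 mg/L.
After input C: C = (3.844·23.91 + 0.963·2.3) / 4.807 = 19.58 mg/L.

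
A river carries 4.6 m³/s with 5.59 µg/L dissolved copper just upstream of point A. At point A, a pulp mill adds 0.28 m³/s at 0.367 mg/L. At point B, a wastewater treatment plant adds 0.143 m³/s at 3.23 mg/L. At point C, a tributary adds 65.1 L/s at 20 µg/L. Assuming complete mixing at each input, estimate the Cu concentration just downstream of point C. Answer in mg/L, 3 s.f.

0.116 mg/L

5.59 µg/L = 0.00559 mg/L.
After input A: C = (4.6·0.00559 + 0.28·0.367) / 4.88 = 0.02633 mg/L.
After input B: C = (4.88·0.02633 + 0.143·3.23) / 5.023 = 0.1175 mg/L.
65.1 L/s = 0.0651 m³/s.
20 µg/L = 0.02 mg/L.
After input C: C = (5.023·0.1175 + 0.0651·0.02) / 5.088 = 0.1163 mg/L.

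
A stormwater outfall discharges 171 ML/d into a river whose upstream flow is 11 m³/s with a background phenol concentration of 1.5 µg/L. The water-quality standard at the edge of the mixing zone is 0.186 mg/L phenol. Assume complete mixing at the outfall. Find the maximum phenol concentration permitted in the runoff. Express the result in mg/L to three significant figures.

1.21 mg/L

171 ML/d = 1.979 m³/s.
1.5 µg/L = 0.0015 mg/L.
Mass balance: 0.186·12.98 = 1.979·Cₑ + 11·0.0015.
Cₑ = (2.414 − 0.0165) / 1.979 = 1.211 mg/L.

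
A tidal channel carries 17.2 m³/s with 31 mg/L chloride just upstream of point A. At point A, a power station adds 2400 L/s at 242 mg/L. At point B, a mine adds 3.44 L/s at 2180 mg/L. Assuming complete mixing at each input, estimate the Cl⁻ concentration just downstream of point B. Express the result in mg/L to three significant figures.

57.2 mg/L

2400 L/s = 2.4 m³/s.
After input A: C = (17.2·31 + 2.4·242) / 19.6 = 56.84 mg/L.
3.44 L/s = 0.00344 m³/s.
After input B: C = (19.6·56.84 + 0.00344·2180) / 19.6 = 57.21 mg/L.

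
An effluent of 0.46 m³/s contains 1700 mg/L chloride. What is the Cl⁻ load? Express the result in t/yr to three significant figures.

24700 t/yr

Mass flux = Q·C = 0.46 m³/s × 1700 g/m³ = 782 g/s.
= 782 g/s × 31.56 = 2.468e+04 t/yr.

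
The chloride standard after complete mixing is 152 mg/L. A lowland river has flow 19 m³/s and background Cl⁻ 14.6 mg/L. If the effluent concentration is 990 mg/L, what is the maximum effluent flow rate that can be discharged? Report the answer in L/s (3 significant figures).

Mass balance at complete mixing: C_std·(Q_w + Q_r) = Q_w·C_e + Q_r·C_b.
Rearranging, Q_w = Q_r·(C_std − C_b)/(C_e − C_std) = 19·(152 − 14.6) / (990 − 152) = 3.115 m³/s.
= 3115 L/s.

3120 L/s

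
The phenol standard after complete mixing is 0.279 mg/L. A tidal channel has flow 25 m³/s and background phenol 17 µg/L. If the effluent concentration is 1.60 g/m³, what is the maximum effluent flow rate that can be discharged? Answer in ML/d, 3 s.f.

17 µg/L = 0.017 mg/L.
Mass balance at complete mixing: C_std·(Q_w + Q_r) = Q_w·C_e + Q_r·C_b.
Rearranging, Q_w = Q_r·(C_std − C_b)/(C_e − C_std) = 25·(0.279 − 0.017) / (1.6 − 0.279) = 4.958 m³/s.
= 428.4 ML/d.

428 ML/d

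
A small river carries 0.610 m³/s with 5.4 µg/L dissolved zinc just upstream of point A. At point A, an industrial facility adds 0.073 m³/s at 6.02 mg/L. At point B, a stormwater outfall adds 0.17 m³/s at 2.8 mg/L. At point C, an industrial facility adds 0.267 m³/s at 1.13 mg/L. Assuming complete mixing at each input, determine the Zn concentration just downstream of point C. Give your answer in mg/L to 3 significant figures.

1.09 mg/L

5.4 µg/L = 0.0054 mg/L.
After input A: C = (0.61·0.0054 + 0.073·6.02) / 0.683 = 0.6482 mg/L.
After input B: C = (0.683·0.6482 + 0.17·2.8) / 0.853 = 1.077 mg/L.
After input C: C = (0.853·1.077 + 0.267·1.13) / 1.12 = 1.09 mg/L.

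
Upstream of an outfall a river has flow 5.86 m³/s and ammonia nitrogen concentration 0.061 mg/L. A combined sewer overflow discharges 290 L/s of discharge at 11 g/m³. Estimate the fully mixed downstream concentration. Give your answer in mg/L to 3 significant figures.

0.577 mg/L

290 L/s = 0.29 m³/s.
By mass balance at complete mixing, C = (0.29·11 + 5.86·0.061) / (0.29 + 5.86) = 3.547/6.15 = 0.5768 mg/L.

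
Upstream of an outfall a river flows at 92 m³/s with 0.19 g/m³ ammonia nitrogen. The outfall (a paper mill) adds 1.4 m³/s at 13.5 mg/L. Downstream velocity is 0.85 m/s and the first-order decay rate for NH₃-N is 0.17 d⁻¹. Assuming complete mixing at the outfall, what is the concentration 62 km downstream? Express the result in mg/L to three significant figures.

After complete mixing, C₀ = (1.4·13.5 + 92·0.19) / 93.4 = 0.3895 mg/L.
Travel time t = 6.2e+04 m / 0.85 m/s = 7.294e+04 s = 0.8442 d.
C = 0.3895·exp(−0.17·0.8442) = 0.3895·0.8663 = 0.3374 mg/L.

0.337 mg/L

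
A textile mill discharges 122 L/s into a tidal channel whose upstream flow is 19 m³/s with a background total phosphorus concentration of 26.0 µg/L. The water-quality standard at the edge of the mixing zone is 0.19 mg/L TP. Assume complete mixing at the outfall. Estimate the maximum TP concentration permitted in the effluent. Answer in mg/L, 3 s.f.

122 L/s = 0.122 m³/s.
26.0 µg/L = 0.026 mg/L.
Mass balance: 0.19·19.12 = 0.122·Cₑ + 19·0.026.
Cₑ = (3.633 − 0.494) / 0.122 = 25.73 mg/L.

25.7 mg/L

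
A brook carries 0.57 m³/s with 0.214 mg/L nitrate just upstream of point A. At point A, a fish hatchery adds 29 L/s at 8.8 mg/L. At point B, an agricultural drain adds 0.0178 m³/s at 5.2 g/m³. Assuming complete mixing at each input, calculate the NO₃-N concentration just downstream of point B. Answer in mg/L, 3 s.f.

29 L/s = 0.029 m³/s.
After input A: C = (0.57·0.214 + 0.029·8.8) / 0.599 = 0.6297 mg/L.
After input B: C = (0.599·0.6297 + 0.0178·5.2) / 0.6168 = 0.7616 mg/L.

0.762 mg/L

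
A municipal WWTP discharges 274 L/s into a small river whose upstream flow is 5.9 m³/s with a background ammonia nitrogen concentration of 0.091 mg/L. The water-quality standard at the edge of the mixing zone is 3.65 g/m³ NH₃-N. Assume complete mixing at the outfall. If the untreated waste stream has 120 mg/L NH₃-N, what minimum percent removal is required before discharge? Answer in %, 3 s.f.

274 L/s = 0.274 m³/s.
Mass balance: 3.65·6.174 = 0.274·Cₑ + 5.9·0.091.
Cₑ = (22.54 − 0.5369) / 0.274 = 80.29 mg/L.
Required removal = 1 − 80.29/120 = 33.1 %.

33.1 %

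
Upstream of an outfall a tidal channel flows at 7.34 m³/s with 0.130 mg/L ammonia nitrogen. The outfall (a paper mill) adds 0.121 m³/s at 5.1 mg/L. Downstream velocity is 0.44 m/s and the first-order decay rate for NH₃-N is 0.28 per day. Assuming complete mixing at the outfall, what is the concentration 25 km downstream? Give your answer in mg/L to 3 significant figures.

0.175 mg/L

After complete mixing, C₀ = (0.121·5.1 + 7.34·0.13) / 7.461 = 0.2106 mg/L.
Travel time t = 2.5e+04 m / 0.44 m/s = 5.682e+04 s = 0.6576 d.
C = 0.2106·exp(−0.28·0.6576) = 0.2106·0.8318 = 0.1752 mg/L.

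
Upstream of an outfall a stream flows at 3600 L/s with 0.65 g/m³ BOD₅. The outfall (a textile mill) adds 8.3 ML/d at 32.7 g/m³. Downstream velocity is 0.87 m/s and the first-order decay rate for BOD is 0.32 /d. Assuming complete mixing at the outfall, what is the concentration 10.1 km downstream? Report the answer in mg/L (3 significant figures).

1.42 mg/L

8.3 ML/d = 0.09606 m³/s.
3600 L/s = 3.6 m³/s.
After complete mixing, C₀ = (0.09606·32.7 + 3.6·0.65) / 3.696 = 1.483 mg/L.
Travel time t = 1.01e+04 m / 0.87 m/s = 1.161e+04 s = 0.1344 d.
C = 1.483·exp(−0.32·0.1344) = 1.483·0.9579 = 1.421 mg/L.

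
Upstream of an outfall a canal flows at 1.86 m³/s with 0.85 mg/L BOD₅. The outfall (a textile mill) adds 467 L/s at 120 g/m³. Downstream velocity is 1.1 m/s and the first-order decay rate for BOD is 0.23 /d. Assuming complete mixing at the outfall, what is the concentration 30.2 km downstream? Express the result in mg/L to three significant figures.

467 L/s = 0.467 m³/s.
After complete mixing, C₀ = (0.467·120 + 1.86·0.85) / 2.327 = 24.76 mg/L.
Travel time t = 3.02e+04 m / 1.1 m/s = 2.745e+04 s = 0.3178 d.
C = 24.76·exp(−0.23·0.3178) = 24.76·0.9295 = 23.02 mg/L.

23.0 mg/L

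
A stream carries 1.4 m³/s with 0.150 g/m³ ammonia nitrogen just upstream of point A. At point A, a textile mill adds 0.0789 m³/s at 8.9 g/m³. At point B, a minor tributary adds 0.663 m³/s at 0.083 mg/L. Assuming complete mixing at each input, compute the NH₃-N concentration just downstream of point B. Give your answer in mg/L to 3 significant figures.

0.452 mg/L

After input A: C = (1.4·0.15 + 0.0789·8.9) / 1.479 = 0.6168 mg/L.
After input B: C = (1.479·0.6168 + 0.663·0.083) / 2.142 = 0.4516 mg/L.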